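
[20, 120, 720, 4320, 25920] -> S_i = 20*6^i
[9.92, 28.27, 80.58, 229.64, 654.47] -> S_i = 9.92*2.85^i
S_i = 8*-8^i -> [8, -64, 512, -4096, 32768]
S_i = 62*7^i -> [62, 434, 3038, 21266, 148862]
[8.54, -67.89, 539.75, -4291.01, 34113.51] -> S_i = 8.54*(-7.95)^i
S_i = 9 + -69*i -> [9, -60, -129, -198, -267]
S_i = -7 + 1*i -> [-7, -6, -5, -4, -3]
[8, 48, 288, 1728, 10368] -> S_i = 8*6^i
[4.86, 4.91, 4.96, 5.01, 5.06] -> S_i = 4.86*1.01^i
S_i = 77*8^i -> [77, 616, 4928, 39424, 315392]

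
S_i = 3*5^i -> [3, 15, 75, 375, 1875]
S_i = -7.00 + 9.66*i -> [-7.0, 2.66, 12.32, 21.98, 31.64]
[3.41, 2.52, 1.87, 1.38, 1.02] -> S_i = 3.41*0.74^i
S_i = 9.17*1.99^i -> [9.17, 18.25, 36.31, 72.27, 143.81]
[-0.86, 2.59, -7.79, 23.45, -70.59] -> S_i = -0.86*(-3.01)^i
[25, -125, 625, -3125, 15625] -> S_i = 25*-5^i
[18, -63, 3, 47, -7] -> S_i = Random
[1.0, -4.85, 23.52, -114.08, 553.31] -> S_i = 1.00*(-4.85)^i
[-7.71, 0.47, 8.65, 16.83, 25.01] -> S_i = -7.71 + 8.18*i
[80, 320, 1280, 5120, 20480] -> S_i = 80*4^i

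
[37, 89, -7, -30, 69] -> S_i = Random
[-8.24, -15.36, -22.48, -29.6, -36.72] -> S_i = -8.24 + -7.12*i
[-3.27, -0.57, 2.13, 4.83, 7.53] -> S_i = -3.27 + 2.70*i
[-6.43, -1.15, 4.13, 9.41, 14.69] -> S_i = -6.43 + 5.28*i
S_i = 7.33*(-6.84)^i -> [7.33, -50.14, 342.94, -2345.7, 16044.58]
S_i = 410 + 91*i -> [410, 501, 592, 683, 774]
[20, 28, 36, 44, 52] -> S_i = 20 + 8*i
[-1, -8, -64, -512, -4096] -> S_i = -1*8^i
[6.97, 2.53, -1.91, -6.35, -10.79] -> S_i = 6.97 + -4.44*i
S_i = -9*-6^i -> [-9, 54, -324, 1944, -11664]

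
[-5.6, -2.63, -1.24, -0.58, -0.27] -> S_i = -5.60*0.47^i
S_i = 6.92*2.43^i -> [6.92, 16.82, 40.86, 99.29, 241.29]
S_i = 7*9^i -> [7, 63, 567, 5103, 45927]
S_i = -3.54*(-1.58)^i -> [-3.54, 5.59, -8.84, 13.96, -22.06]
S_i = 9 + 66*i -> [9, 75, 141, 207, 273]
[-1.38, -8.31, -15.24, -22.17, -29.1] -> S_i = -1.38 + -6.93*i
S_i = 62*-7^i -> [62, -434, 3038, -21266, 148862]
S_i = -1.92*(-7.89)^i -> [-1.92, 15.15, -119.52, 943.04, -7440.62]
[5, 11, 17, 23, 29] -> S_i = 5 + 6*i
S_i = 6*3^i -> [6, 18, 54, 162, 486]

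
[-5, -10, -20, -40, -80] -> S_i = -5*2^i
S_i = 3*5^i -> [3, 15, 75, 375, 1875]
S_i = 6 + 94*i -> [6, 100, 194, 288, 382]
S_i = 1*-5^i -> [1, -5, 25, -125, 625]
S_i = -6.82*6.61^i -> [-6.82, -45.08, -297.98, -1969.65, -13019.38]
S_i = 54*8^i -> [54, 432, 3456, 27648, 221184]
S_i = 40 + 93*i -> [40, 133, 226, 319, 412]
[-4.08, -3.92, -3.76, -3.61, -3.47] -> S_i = -4.08*0.96^i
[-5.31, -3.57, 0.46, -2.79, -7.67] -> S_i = Random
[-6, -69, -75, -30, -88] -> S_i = Random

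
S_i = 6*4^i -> [6, 24, 96, 384, 1536]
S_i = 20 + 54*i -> [20, 74, 128, 182, 236]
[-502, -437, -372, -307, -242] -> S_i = -502 + 65*i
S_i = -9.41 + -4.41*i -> [-9.41, -13.82, -18.23, -22.64, -27.05]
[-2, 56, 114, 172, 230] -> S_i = -2 + 58*i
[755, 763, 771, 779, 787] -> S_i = 755 + 8*i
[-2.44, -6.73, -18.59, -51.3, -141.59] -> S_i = -2.44*2.76^i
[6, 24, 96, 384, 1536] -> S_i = 6*4^i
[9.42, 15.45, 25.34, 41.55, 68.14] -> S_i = 9.42*1.64^i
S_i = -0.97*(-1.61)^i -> [-0.97, 1.56, -2.51, 4.05, -6.52]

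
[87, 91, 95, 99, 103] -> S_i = 87 + 4*i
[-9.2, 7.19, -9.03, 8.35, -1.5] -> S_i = Random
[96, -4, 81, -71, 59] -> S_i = Random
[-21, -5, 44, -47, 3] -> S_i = Random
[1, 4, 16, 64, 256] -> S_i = 1*4^i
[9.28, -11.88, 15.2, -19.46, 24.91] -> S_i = 9.28*(-1.28)^i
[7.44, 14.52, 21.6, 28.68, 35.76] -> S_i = 7.44 + 7.08*i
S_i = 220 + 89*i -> [220, 309, 398, 487, 576]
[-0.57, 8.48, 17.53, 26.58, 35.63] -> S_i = -0.57 + 9.05*i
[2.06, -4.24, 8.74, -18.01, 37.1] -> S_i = 2.06*(-2.06)^i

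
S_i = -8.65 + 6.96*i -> [-8.65, -1.69, 5.27, 12.23, 19.19]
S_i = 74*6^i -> [74, 444, 2664, 15984, 95904]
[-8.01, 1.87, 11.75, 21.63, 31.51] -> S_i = -8.01 + 9.88*i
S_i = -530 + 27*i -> [-530, -503, -476, -449, -422]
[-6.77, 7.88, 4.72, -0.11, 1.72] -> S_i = Random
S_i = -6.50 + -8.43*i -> [-6.5, -14.93, -23.36, -31.79, -40.22]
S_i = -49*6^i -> [-49, -294, -1764, -10584, -63504]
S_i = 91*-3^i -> [91, -273, 819, -2457, 7371]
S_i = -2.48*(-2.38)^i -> [-2.48, 5.9, -14.05, 33.43, -79.57]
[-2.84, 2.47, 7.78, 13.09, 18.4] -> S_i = -2.84 + 5.31*i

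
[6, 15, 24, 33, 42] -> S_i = 6 + 9*i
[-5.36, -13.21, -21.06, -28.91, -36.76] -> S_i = -5.36 + -7.85*i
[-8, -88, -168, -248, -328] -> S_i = -8 + -80*i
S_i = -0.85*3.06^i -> [-0.85, -2.6, -7.96, -24.35, -74.53]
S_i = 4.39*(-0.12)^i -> [4.39, -0.53, 0.06, -0.01, 0.0]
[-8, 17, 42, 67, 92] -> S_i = -8 + 25*i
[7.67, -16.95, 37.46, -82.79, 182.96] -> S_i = 7.67*(-2.21)^i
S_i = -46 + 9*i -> [-46, -37, -28, -19, -10]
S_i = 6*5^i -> [6, 30, 150, 750, 3750]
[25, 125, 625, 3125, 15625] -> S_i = 25*5^i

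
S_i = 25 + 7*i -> [25, 32, 39, 46, 53]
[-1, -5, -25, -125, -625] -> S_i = -1*5^i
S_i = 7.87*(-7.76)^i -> [7.87, -61.07, 473.91, -3677.56, 28537.87]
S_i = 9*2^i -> [9, 18, 36, 72, 144]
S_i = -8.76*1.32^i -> [-8.76, -11.56, -15.26, -20.15, -26.59]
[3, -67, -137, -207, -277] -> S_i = 3 + -70*i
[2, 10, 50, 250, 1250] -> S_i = 2*5^i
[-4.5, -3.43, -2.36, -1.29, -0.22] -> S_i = -4.50 + 1.07*i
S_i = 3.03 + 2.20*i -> [3.03, 5.23, 7.43, 9.63, 11.83]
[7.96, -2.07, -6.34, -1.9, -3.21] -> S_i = Random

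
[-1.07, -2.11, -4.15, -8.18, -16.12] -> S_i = -1.07*1.97^i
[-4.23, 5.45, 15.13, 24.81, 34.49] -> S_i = -4.23 + 9.68*i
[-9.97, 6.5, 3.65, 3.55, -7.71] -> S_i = Random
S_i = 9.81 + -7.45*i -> [9.81, 2.36, -5.09, -12.54, -19.99]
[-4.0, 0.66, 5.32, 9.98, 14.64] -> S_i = -4.00 + 4.66*i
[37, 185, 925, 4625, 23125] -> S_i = 37*5^i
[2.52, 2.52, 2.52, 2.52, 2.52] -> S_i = 2.52*1.00^i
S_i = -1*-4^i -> [-1, 4, -16, 64, -256]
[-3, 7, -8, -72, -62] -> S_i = Random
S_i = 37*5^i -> [37, 185, 925, 4625, 23125]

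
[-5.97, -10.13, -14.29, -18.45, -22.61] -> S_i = -5.97 + -4.16*i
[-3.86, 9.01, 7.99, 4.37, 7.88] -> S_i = Random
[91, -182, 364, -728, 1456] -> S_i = 91*-2^i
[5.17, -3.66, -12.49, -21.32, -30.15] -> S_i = 5.17 + -8.83*i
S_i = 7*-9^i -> [7, -63, 567, -5103, 45927]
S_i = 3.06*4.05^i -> [3.06, 12.39, 50.19, 203.28, 823.27]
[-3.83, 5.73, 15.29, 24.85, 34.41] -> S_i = -3.83 + 9.56*i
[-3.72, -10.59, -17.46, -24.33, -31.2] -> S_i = -3.72 + -6.87*i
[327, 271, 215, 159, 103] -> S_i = 327 + -56*i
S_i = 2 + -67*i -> [2, -65, -132, -199, -266]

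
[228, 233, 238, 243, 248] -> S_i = 228 + 5*i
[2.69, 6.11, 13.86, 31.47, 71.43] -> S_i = 2.69*2.27^i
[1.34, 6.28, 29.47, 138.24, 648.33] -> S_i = 1.34*4.69^i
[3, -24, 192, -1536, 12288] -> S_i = 3*-8^i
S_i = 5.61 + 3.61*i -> [5.61, 9.22, 12.83, 16.44, 20.05]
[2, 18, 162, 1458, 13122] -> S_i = 2*9^i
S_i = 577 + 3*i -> [577, 580, 583, 586, 589]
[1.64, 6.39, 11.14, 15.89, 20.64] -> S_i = 1.64 + 4.75*i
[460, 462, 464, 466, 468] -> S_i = 460 + 2*i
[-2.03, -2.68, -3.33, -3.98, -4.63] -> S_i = -2.03 + -0.65*i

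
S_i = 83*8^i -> [83, 664, 5312, 42496, 339968]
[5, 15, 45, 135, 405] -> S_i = 5*3^i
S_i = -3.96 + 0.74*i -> [-3.96, -3.22, -2.48, -1.74, -1.0]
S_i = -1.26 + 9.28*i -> [-1.26, 8.02, 17.3, 26.58, 35.86]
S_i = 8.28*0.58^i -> [8.28, 4.8, 2.79, 1.62, 0.94]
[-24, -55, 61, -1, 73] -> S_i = Random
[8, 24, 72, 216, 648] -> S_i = 8*3^i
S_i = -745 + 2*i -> [-745, -743, -741, -739, -737]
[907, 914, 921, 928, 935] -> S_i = 907 + 7*i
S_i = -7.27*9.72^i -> [-7.27, -70.66, -686.86, -6676.26, -64893.24]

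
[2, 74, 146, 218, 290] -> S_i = 2 + 72*i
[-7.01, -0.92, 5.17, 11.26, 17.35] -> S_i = -7.01 + 6.09*i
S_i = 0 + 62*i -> [0, 62, 124, 186, 248]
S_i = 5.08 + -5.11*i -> [5.08, -0.03, -5.14, -10.25, -15.36]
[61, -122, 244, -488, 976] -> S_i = 61*-2^i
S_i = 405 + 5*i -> [405, 410, 415, 420, 425]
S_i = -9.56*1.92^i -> [-9.56, -18.36, -35.24, -67.66, -129.92]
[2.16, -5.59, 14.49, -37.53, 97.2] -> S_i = 2.16*(-2.59)^i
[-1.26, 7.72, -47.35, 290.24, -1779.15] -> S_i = -1.26*(-6.13)^i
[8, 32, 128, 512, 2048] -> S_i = 8*4^i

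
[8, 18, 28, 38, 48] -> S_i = 8 + 10*i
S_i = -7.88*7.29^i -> [-7.88, -57.45, -418.78, -3052.87, -22255.45]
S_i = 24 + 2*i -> [24, 26, 28, 30, 32]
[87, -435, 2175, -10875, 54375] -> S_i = 87*-5^i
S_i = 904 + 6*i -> [904, 910, 916, 922, 928]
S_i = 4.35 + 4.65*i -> [4.35, 9.0, 13.65, 18.3, 22.95]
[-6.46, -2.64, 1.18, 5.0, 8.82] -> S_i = -6.46 + 3.82*i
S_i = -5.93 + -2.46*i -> [-5.93, -8.39, -10.85, -13.31, -15.77]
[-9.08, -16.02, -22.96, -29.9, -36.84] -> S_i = -9.08 + -6.94*i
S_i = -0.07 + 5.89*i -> [-0.07, 5.82, 11.71, 17.6, 23.49]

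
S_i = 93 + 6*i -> [93, 99, 105, 111, 117]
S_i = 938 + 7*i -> [938, 945, 952, 959, 966]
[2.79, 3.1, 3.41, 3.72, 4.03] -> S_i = 2.79 + 0.31*i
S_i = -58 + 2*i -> [-58, -56, -54, -52, -50]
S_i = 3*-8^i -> [3, -24, 192, -1536, 12288]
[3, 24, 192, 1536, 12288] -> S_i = 3*8^i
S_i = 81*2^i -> [81, 162, 324, 648, 1296]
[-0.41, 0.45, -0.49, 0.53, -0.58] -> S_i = -0.41*(-1.09)^i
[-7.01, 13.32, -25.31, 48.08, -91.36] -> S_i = -7.01*(-1.90)^i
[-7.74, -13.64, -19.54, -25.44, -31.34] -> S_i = -7.74 + -5.90*i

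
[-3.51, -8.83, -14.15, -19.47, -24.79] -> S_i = -3.51 + -5.32*i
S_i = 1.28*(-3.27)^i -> [1.28, -4.19, 13.69, -44.76, 146.35]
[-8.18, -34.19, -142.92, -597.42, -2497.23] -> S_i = -8.18*4.18^i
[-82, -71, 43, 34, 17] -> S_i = Random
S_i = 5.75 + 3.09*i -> [5.75, 8.84, 11.93, 15.02, 18.11]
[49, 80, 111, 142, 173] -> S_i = 49 + 31*i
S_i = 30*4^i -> [30, 120, 480, 1920, 7680]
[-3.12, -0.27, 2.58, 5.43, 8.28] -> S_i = -3.12 + 2.85*i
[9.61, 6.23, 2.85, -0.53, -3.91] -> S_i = 9.61 + -3.38*i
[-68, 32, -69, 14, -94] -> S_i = Random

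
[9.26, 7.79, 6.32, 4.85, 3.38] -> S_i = 9.26 + -1.47*i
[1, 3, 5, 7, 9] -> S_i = 1 + 2*i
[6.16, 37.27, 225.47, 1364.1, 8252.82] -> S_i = 6.16*6.05^i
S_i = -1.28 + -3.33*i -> [-1.28, -4.61, -7.94, -11.27, -14.6]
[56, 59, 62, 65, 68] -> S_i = 56 + 3*i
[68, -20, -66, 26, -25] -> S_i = Random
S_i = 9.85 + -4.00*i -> [9.85, 5.85, 1.85, -2.15, -6.15]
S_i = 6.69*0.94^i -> [6.69, 6.29, 5.91, 5.56, 5.22]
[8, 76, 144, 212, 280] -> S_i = 8 + 68*i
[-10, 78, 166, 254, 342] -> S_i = -10 + 88*i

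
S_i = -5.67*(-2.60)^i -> [-5.67, 14.74, -38.33, 99.66, -259.11]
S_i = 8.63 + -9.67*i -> [8.63, -1.04, -10.71, -20.38, -30.05]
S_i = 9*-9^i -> [9, -81, 729, -6561, 59049]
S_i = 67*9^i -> [67, 603, 5427, 48843, 439587]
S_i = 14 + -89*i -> [14, -75, -164, -253, -342]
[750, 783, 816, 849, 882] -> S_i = 750 + 33*i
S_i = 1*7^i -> [1, 7, 49, 343, 2401]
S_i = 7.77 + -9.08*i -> [7.77, -1.31, -10.39, -19.47, -28.55]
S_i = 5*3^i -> [5, 15, 45, 135, 405]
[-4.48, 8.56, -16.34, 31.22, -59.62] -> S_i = -4.48*(-1.91)^i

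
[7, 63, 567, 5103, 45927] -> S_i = 7*9^i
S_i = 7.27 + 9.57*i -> [7.27, 16.84, 26.41, 35.98, 45.55]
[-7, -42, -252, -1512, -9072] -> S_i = -7*6^i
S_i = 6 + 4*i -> [6, 10, 14, 18, 22]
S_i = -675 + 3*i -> [-675, -672, -669, -666, -663]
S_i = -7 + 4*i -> [-7, -3, 1, 5, 9]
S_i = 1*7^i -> [1, 7, 49, 343, 2401]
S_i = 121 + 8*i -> [121, 129, 137, 145, 153]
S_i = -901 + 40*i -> [-901, -861, -821, -781, -741]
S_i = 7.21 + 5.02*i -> [7.21, 12.23, 17.25, 22.27, 27.29]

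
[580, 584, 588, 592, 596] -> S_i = 580 + 4*i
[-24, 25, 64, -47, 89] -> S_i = Random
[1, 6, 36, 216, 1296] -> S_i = 1*6^i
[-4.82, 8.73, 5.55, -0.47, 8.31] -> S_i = Random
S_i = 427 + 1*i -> [427, 428, 429, 430, 431]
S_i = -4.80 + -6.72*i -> [-4.8, -11.52, -18.24, -24.96, -31.68]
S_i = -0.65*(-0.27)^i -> [-0.65, 0.18, -0.05, 0.01, -0.0]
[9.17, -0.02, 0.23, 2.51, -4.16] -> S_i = Random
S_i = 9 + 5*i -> [9, 14, 19, 24, 29]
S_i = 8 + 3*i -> [8, 11, 14, 17, 20]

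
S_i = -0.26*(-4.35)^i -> [-0.26, 1.13, -4.92, 21.4, -93.1]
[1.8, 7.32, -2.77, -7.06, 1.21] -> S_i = Random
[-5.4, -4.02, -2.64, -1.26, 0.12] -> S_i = -5.40 + 1.38*i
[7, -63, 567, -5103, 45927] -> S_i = 7*-9^i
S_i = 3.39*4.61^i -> [3.39, 15.63, 72.04, 332.13, 1531.1]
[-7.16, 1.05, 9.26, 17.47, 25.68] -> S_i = -7.16 + 8.21*i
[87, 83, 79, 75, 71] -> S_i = 87 + -4*i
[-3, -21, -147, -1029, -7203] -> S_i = -3*7^i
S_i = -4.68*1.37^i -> [-4.68, -6.41, -8.78, -12.03, -16.49]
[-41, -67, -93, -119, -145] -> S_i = -41 + -26*i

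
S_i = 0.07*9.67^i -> [0.07, 0.68, 6.55, 63.3, 612.07]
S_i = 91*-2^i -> [91, -182, 364, -728, 1456]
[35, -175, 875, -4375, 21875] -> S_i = 35*-5^i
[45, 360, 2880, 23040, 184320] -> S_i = 45*8^i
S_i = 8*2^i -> [8, 16, 32, 64, 128]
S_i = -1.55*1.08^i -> [-1.55, -1.67, -1.81, -1.95, -2.11]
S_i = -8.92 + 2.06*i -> [-8.92, -6.86, -4.8, -2.74, -0.68]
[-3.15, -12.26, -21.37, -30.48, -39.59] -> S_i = -3.15 + -9.11*i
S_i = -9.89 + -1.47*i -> [-9.89, -11.36, -12.83, -14.3, -15.77]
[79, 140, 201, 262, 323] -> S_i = 79 + 61*i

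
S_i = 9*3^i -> [9, 27, 81, 243, 729]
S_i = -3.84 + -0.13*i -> [-3.84, -3.97, -4.1, -4.23, -4.36]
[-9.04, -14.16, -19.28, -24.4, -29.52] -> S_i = -9.04 + -5.12*i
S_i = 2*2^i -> [2, 4, 8, 16, 32]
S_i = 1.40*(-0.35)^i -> [1.4, -0.49, 0.17, -0.06, 0.02]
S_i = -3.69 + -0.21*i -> [-3.69, -3.9, -4.11, -4.32, -4.53]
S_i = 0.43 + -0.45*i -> [0.43, -0.02, -0.47, -0.92, -1.37]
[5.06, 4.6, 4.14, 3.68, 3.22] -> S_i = 5.06 + -0.46*i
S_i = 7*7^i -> [7, 49, 343, 2401, 16807]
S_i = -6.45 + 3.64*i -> [-6.45, -2.81, 0.83, 4.47, 8.11]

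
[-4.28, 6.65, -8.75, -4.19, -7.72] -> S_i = Random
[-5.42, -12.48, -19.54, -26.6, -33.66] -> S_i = -5.42 + -7.06*i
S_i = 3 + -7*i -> [3, -4, -11, -18, -25]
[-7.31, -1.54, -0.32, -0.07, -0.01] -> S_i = -7.31*0.21^i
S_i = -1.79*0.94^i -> [-1.79, -1.68, -1.58, -1.49, -1.4]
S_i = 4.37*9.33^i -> [4.37, 40.77, 380.4, 3549.17, 33113.72]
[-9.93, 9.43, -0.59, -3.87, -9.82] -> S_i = Random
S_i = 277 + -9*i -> [277, 268, 259, 250, 241]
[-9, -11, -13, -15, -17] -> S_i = -9 + -2*i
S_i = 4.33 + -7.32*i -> [4.33, -2.99, -10.31, -17.63, -24.95]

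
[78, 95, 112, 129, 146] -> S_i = 78 + 17*i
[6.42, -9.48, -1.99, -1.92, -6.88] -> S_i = Random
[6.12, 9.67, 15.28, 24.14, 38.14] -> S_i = 6.12*1.58^i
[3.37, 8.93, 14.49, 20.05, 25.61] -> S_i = 3.37 + 5.56*i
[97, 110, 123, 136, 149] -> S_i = 97 + 13*i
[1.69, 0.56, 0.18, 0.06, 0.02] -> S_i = 1.69*0.33^i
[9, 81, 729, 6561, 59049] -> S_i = 9*9^i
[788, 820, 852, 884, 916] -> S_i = 788 + 32*i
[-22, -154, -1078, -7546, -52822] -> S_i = -22*7^i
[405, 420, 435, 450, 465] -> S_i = 405 + 15*i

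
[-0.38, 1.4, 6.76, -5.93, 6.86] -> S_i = Random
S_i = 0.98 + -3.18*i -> [0.98, -2.2, -5.38, -8.56, -11.74]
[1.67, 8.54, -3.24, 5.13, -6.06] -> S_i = Random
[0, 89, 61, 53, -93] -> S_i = Random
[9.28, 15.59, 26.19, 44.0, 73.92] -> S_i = 9.28*1.68^i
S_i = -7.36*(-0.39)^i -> [-7.36, 2.87, -1.12, 0.44, -0.17]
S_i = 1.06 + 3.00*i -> [1.06, 4.06, 7.06, 10.06, 13.06]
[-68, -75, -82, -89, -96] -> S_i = -68 + -7*i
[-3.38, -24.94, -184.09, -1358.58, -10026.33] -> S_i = -3.38*7.38^i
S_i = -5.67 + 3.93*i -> [-5.67, -1.74, 2.19, 6.12, 10.05]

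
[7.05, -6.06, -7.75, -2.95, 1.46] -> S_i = Random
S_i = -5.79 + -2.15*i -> [-5.79, -7.94, -10.09, -12.24, -14.39]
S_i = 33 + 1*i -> [33, 34, 35, 36, 37]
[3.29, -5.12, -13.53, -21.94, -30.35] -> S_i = 3.29 + -8.41*i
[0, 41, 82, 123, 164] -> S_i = 0 + 41*i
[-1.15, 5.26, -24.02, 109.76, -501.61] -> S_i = -1.15*(-4.57)^i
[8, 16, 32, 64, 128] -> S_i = 8*2^i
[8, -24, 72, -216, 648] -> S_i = 8*-3^i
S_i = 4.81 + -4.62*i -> [4.81, 0.19, -4.43, -9.05, -13.67]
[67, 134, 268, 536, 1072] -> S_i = 67*2^i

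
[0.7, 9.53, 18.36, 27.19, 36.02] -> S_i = 0.70 + 8.83*i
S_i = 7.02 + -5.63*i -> [7.02, 1.39, -4.24, -9.87, -15.5]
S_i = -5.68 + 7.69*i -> [-5.68, 2.01, 9.7, 17.39, 25.08]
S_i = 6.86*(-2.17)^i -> [6.86, -14.89, 32.3, -70.1, 152.11]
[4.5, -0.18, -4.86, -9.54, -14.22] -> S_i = 4.50 + -4.68*i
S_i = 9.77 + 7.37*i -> [9.77, 17.14, 24.51, 31.88, 39.25]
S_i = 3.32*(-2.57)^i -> [3.32, -8.53, 21.93, -56.36, 144.83]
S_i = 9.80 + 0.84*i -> [9.8, 10.64, 11.48, 12.32, 13.16]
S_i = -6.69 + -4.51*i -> [-6.69, -11.2, -15.71, -20.22, -24.73]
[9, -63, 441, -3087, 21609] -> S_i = 9*-7^i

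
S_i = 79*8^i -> [79, 632, 5056, 40448, 323584]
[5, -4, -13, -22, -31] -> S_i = 5 + -9*i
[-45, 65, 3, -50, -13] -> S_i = Random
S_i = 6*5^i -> [6, 30, 150, 750, 3750]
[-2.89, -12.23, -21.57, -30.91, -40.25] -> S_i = -2.89 + -9.34*i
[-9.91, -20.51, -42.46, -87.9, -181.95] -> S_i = -9.91*2.07^i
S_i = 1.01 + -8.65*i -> [1.01, -7.64, -16.29, -24.94, -33.59]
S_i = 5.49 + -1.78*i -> [5.49, 3.71, 1.93, 0.15, -1.63]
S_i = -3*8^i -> [-3, -24, -192, -1536, -12288]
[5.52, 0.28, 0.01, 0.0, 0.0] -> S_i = 5.52*0.05^i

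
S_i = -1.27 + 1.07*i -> [-1.27, -0.2, 0.87, 1.94, 3.01]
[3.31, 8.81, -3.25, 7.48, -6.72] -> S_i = Random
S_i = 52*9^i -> [52, 468, 4212, 37908, 341172]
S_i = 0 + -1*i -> [0, -1, -2, -3, -4]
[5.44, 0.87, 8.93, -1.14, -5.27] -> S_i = Random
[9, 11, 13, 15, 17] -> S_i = 9 + 2*i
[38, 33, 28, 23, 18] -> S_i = 38 + -5*i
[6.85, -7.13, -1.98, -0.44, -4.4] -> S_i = Random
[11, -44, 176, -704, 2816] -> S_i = 11*-4^i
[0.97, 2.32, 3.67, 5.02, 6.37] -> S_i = 0.97 + 1.35*i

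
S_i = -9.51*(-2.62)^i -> [-9.51, 24.92, -65.28, 171.03, -448.11]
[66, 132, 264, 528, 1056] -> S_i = 66*2^i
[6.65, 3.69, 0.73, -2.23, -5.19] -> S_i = 6.65 + -2.96*i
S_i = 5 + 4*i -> [5, 9, 13, 17, 21]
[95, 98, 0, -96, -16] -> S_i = Random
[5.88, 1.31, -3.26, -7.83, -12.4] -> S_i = 5.88 + -4.57*i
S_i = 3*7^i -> [3, 21, 147, 1029, 7203]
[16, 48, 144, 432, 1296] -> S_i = 16*3^i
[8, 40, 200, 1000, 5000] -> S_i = 8*5^i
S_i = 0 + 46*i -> [0, 46, 92, 138, 184]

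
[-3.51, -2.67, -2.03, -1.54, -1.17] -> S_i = -3.51*0.76^i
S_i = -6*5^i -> [-6, -30, -150, -750, -3750]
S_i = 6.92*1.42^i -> [6.92, 9.83, 13.95, 19.81, 28.14]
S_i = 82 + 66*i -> [82, 148, 214, 280, 346]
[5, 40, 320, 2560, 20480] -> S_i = 5*8^i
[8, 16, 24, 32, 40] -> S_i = 8 + 8*i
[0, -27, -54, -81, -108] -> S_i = 0 + -27*i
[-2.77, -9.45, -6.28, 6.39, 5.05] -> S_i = Random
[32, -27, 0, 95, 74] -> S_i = Random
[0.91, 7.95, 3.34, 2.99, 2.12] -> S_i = Random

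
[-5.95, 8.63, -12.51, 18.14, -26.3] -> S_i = -5.95*(-1.45)^i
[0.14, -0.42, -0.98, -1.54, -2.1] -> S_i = 0.14 + -0.56*i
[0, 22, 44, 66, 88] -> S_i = 0 + 22*i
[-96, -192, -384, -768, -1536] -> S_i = -96*2^i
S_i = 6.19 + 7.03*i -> [6.19, 13.22, 20.25, 27.28, 34.31]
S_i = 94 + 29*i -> [94, 123, 152, 181, 210]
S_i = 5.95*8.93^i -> [5.95, 53.13, 474.48, 4237.13, 37837.53]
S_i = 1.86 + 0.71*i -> [1.86, 2.57, 3.28, 3.99, 4.7]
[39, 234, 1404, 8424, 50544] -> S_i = 39*6^i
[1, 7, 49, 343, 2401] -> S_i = 1*7^i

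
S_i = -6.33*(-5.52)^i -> [-6.33, 34.94, -192.88, 1064.68, -5877.06]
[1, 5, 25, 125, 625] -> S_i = 1*5^i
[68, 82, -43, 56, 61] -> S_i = Random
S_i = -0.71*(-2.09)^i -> [-0.71, 1.48, -3.1, 6.48, -13.55]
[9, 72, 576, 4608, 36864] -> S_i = 9*8^i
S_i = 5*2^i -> [5, 10, 20, 40, 80]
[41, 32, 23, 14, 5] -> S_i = 41 + -9*i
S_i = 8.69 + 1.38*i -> [8.69, 10.07, 11.45, 12.83, 14.21]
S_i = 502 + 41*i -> [502, 543, 584, 625, 666]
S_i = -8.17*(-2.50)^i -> [-8.17, 20.42, -51.06, 127.66, -319.14]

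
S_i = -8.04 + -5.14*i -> [-8.04, -13.18, -18.32, -23.46, -28.6]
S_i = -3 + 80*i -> [-3, 77, 157, 237, 317]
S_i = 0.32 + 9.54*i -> [0.32, 9.86, 19.4, 28.94, 38.48]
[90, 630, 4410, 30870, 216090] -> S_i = 90*7^i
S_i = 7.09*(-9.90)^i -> [7.09, -70.19, 694.89, -6879.42, 68106.26]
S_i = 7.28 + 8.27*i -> [7.28, 15.55, 23.82, 32.09, 40.36]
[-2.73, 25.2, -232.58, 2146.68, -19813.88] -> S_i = -2.73*(-9.23)^i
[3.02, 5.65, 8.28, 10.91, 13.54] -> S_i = 3.02 + 2.63*i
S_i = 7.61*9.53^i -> [7.61, 72.52, 691.15, 6586.63, 62770.6]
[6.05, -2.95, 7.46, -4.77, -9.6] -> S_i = Random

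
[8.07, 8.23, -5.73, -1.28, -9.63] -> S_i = Random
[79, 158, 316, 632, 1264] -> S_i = 79*2^i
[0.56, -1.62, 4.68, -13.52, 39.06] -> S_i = 0.56*(-2.89)^i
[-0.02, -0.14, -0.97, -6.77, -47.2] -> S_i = -0.02*6.97^i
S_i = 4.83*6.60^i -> [4.83, 31.88, 210.39, 1388.61, 9164.8]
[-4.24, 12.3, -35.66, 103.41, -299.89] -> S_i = -4.24*(-2.90)^i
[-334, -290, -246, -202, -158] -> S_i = -334 + 44*i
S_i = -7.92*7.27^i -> [-7.92, -57.58, -418.59, -3043.19, -22123.96]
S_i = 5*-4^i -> [5, -20, 80, -320, 1280]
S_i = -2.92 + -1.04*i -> [-2.92, -3.96, -5.0, -6.04, -7.08]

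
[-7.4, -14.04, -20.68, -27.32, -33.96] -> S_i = -7.40 + -6.64*i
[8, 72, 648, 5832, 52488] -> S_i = 8*9^i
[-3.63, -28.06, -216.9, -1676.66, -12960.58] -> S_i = -3.63*7.73^i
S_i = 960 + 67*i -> [960, 1027, 1094, 1161, 1228]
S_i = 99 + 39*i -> [99, 138, 177, 216, 255]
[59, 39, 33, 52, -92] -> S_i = Random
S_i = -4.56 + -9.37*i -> [-4.56, -13.93, -23.3, -32.67, -42.04]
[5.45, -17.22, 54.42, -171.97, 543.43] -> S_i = 5.45*(-3.16)^i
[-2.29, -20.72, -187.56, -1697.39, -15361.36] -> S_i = -2.29*9.05^i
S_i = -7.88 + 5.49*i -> [-7.88, -2.39, 3.1, 8.59, 14.08]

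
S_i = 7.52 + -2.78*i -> [7.52, 4.74, 1.96, -0.82, -3.6]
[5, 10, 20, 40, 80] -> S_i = 5*2^i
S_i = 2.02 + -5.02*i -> [2.02, -3.0, -8.02, -13.04, -18.06]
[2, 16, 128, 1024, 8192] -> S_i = 2*8^i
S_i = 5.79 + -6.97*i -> [5.79, -1.18, -8.15, -15.12, -22.09]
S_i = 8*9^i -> [8, 72, 648, 5832, 52488]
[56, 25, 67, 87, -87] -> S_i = Random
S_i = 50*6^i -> [50, 300, 1800, 10800, 64800]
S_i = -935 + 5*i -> [-935, -930, -925, -920, -915]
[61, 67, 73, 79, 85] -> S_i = 61 + 6*i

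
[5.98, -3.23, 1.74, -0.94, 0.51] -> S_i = 5.98*(-0.54)^i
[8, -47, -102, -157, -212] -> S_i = 8 + -55*i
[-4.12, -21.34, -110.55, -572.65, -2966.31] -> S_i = -4.12*5.18^i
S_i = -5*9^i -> [-5, -45, -405, -3645, -32805]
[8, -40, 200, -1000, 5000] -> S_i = 8*-5^i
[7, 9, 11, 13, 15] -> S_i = 7 + 2*i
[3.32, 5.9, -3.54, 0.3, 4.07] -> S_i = Random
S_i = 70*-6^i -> [70, -420, 2520, -15120, 90720]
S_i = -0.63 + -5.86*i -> [-0.63, -6.49, -12.35, -18.21, -24.07]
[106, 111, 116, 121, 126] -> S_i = 106 + 5*i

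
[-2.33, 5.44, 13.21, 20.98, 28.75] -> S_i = -2.33 + 7.77*i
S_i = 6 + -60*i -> [6, -54, -114, -174, -234]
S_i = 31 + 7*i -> [31, 38, 45, 52, 59]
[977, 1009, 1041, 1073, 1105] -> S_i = 977 + 32*i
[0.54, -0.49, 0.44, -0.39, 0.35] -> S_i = 0.54*(-0.90)^i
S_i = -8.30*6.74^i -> [-8.3, -55.94, -377.05, -2541.31, -17128.43]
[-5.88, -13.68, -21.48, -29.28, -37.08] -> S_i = -5.88 + -7.80*i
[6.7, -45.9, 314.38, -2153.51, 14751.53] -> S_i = 6.70*(-6.85)^i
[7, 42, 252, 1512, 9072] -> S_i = 7*6^i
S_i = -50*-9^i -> [-50, 450, -4050, 36450, -328050]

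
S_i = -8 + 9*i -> [-8, 1, 10, 19, 28]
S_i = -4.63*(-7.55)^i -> [-4.63, 34.96, -263.92, 1992.61, -15044.19]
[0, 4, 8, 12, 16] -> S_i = 0 + 4*i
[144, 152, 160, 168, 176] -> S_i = 144 + 8*i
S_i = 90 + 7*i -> [90, 97, 104, 111, 118]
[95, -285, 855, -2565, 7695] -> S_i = 95*-3^i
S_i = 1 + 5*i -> [1, 6, 11, 16, 21]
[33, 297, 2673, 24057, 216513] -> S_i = 33*9^i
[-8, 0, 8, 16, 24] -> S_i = -8 + 8*i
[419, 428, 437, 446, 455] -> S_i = 419 + 9*i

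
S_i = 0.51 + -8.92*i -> [0.51, -8.41, -17.33, -26.25, -35.17]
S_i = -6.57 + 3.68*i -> [-6.57, -2.89, 0.79, 4.47, 8.15]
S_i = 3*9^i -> [3, 27, 243, 2187, 19683]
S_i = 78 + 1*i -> [78, 79, 80, 81, 82]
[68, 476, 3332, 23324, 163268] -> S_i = 68*7^i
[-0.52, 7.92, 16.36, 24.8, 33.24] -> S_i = -0.52 + 8.44*i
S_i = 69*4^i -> [69, 276, 1104, 4416, 17664]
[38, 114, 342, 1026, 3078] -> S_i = 38*3^i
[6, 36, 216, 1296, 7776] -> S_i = 6*6^i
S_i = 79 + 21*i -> [79, 100, 121, 142, 163]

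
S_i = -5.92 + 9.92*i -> [-5.92, 4.0, 13.92, 23.84, 33.76]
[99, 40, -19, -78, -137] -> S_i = 99 + -59*i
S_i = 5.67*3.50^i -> [5.67, 19.84, 69.46, 243.1, 850.85]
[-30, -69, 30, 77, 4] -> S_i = Random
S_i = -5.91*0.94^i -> [-5.91, -5.56, -5.22, -4.91, -4.61]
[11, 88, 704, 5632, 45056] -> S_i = 11*8^i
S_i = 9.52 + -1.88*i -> [9.52, 7.64, 5.76, 3.88, 2.0]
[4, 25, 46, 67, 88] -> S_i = 4 + 21*i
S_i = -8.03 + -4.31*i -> [-8.03, -12.34, -16.65, -20.96, -25.27]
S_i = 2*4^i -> [2, 8, 32, 128, 512]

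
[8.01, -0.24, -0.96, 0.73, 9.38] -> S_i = Random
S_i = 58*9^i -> [58, 522, 4698, 42282, 380538]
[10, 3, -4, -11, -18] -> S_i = 10 + -7*i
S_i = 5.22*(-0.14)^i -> [5.22, -0.73, 0.1, -0.01, 0.0]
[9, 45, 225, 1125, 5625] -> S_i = 9*5^i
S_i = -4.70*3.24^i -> [-4.7, -15.23, -49.34, -159.86, -517.94]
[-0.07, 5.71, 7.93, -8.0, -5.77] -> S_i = Random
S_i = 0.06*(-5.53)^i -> [0.06, -0.33, 1.83, -10.15, 56.11]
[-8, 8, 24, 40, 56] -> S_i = -8 + 16*i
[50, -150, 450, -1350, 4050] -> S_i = 50*-3^i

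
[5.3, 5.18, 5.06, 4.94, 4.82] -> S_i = 5.30 + -0.12*i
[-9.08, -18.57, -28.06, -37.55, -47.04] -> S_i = -9.08 + -9.49*i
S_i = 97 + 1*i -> [97, 98, 99, 100, 101]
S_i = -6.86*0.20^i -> [-6.86, -1.37, -0.27, -0.05, -0.01]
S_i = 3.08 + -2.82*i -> [3.08, 0.26, -2.56, -5.38, -8.2]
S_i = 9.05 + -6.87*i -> [9.05, 2.18, -4.69, -11.56, -18.43]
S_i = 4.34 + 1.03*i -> [4.34, 5.37, 6.4, 7.43, 8.46]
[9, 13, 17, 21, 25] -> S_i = 9 + 4*i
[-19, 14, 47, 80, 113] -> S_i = -19 + 33*i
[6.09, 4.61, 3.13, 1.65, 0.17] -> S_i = 6.09 + -1.48*i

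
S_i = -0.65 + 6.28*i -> [-0.65, 5.63, 11.91, 18.19, 24.47]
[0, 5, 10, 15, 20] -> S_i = 0 + 5*i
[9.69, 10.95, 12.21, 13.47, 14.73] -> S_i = 9.69 + 1.26*i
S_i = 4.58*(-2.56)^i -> [4.58, -11.72, 30.02, -76.84, 196.71]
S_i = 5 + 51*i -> [5, 56, 107, 158, 209]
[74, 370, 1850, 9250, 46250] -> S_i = 74*5^i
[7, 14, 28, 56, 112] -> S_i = 7*2^i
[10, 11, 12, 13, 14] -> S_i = 10 + 1*i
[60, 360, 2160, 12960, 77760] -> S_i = 60*6^i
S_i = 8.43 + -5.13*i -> [8.43, 3.3, -1.83, -6.96, -12.09]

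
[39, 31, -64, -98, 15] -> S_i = Random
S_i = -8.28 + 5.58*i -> [-8.28, -2.7, 2.88, 8.46, 14.04]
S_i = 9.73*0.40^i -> [9.73, 3.89, 1.56, 0.62, 0.25]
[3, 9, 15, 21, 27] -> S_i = 3 + 6*i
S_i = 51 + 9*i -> [51, 60, 69, 78, 87]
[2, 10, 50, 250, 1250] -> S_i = 2*5^i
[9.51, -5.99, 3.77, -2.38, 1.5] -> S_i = 9.51*(-0.63)^i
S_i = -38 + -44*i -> [-38, -82, -126, -170, -214]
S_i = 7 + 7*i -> [7, 14, 21, 28, 35]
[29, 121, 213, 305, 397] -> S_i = 29 + 92*i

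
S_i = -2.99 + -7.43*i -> [-2.99, -10.42, -17.85, -25.28, -32.71]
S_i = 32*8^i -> [32, 256, 2048, 16384, 131072]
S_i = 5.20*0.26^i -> [5.2, 1.35, 0.35, 0.09, 0.02]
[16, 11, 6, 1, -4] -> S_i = 16 + -5*i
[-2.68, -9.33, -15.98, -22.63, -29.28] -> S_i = -2.68 + -6.65*i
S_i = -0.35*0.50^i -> [-0.35, -0.18, -0.09, -0.04, -0.02]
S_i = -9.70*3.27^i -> [-9.7, -31.72, -103.72, -339.17, -1109.08]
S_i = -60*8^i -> [-60, -480, -3840, -30720, -245760]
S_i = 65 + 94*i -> [65, 159, 253, 347, 441]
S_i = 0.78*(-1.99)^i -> [0.78, -1.55, 3.09, -6.15, 12.23]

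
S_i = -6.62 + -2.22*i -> [-6.62, -8.84, -11.06, -13.28, -15.5]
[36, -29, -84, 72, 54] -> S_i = Random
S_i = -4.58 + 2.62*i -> [-4.58, -1.96, 0.66, 3.28, 5.9]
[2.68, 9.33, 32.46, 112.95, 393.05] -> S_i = 2.68*3.48^i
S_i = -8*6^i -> [-8, -48, -288, -1728, -10368]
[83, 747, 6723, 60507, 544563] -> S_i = 83*9^i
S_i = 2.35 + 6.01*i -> [2.35, 8.36, 14.37, 20.38, 26.39]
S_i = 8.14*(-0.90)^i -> [8.14, -7.33, 6.59, -5.93, 5.34]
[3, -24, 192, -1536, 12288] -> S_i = 3*-8^i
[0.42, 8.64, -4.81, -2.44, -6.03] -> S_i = Random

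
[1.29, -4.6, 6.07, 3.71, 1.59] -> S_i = Random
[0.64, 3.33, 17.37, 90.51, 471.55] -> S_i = 0.64*5.21^i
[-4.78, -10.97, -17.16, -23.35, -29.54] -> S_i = -4.78 + -6.19*i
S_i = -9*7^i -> [-9, -63, -441, -3087, -21609]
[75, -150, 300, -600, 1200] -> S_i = 75*-2^i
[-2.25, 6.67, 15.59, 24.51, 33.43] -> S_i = -2.25 + 8.92*i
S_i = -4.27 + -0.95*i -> [-4.27, -5.22, -6.17, -7.12, -8.07]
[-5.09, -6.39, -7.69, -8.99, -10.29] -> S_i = -5.09 + -1.30*i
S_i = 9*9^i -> [9, 81, 729, 6561, 59049]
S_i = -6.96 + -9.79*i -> [-6.96, -16.75, -26.54, -36.33, -46.12]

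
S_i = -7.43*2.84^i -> [-7.43, -21.1, -59.93, -170.19, -483.35]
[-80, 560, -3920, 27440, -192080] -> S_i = -80*-7^i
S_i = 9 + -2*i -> [9, 7, 5, 3, 1]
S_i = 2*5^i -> [2, 10, 50, 250, 1250]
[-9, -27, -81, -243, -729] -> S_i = -9*3^i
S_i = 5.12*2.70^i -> [5.12, 13.82, 37.32, 100.78, 272.1]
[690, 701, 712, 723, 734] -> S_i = 690 + 11*i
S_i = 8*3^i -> [8, 24, 72, 216, 648]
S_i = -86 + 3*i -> [-86, -83, -80, -77, -74]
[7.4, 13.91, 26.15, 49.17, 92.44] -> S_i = 7.40*1.88^i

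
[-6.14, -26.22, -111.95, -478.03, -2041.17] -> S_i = -6.14*4.27^i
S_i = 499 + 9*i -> [499, 508, 517, 526, 535]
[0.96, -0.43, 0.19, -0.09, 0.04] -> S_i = 0.96*(-0.45)^i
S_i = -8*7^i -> [-8, -56, -392, -2744, -19208]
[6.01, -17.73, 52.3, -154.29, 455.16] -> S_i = 6.01*(-2.95)^i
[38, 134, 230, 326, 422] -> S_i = 38 + 96*i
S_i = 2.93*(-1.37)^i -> [2.93, -4.01, 5.5, -7.53, 10.32]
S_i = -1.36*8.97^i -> [-1.36, -12.2, -109.43, -981.56, -8804.58]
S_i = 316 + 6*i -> [316, 322, 328, 334, 340]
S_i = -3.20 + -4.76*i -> [-3.2, -7.96, -12.72, -17.48, -22.24]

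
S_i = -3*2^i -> [-3, -6, -12, -24, -48]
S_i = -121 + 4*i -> [-121, -117, -113, -109, -105]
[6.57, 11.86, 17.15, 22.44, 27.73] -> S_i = 6.57 + 5.29*i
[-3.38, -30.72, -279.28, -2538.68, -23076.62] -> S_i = -3.38*9.09^i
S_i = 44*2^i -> [44, 88, 176, 352, 704]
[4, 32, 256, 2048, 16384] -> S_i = 4*8^i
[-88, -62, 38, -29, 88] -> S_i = Random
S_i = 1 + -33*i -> [1, -32, -65, -98, -131]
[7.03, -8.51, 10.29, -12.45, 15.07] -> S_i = 7.03*(-1.21)^i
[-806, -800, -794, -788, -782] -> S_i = -806 + 6*i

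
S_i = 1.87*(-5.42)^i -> [1.87, -10.14, 54.93, -297.74, 1613.76]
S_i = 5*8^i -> [5, 40, 320, 2560, 20480]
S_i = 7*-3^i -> [7, -21, 63, -189, 567]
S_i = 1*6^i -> [1, 6, 36, 216, 1296]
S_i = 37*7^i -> [37, 259, 1813, 12691, 88837]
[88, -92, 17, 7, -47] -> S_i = Random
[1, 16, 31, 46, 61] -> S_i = 1 + 15*i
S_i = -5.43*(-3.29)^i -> [-5.43, 17.86, -58.77, 193.37, -636.18]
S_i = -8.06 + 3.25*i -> [-8.06, -4.81, -1.56, 1.69, 4.94]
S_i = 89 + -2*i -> [89, 87, 85, 83, 81]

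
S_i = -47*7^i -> [-47, -329, -2303, -16121, -112847]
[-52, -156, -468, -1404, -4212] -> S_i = -52*3^i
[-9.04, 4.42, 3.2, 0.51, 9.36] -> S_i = Random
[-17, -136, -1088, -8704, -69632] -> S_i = -17*8^i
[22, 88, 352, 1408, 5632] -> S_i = 22*4^i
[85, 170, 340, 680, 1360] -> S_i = 85*2^i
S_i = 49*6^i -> [49, 294, 1764, 10584, 63504]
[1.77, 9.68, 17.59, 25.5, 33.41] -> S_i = 1.77 + 7.91*i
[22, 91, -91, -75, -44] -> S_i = Random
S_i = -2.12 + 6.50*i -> [-2.12, 4.38, 10.88, 17.38, 23.88]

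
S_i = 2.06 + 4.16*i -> [2.06, 6.22, 10.38, 14.54, 18.7]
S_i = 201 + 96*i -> [201, 297, 393, 489, 585]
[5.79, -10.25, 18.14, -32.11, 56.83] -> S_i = 5.79*(-1.77)^i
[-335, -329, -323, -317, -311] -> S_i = -335 + 6*i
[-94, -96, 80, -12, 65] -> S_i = Random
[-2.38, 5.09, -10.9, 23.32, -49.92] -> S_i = -2.38*(-2.14)^i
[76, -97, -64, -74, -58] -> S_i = Random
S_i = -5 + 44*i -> [-5, 39, 83, 127, 171]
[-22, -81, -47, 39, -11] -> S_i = Random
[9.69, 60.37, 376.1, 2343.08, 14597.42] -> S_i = 9.69*6.23^i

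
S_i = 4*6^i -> [4, 24, 144, 864, 5184]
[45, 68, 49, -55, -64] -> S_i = Random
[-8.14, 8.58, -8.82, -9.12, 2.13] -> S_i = Random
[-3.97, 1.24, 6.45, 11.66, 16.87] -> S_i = -3.97 + 5.21*i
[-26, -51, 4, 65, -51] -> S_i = Random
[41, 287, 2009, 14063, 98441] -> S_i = 41*7^i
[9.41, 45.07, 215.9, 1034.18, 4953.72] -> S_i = 9.41*4.79^i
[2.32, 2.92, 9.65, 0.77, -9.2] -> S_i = Random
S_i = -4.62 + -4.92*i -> [-4.62, -9.54, -14.46, -19.38, -24.3]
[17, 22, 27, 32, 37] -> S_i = 17 + 5*i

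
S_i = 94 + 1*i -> [94, 95, 96, 97, 98]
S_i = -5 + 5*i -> [-5, 0, 5, 10, 15]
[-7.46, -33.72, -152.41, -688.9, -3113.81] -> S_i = -7.46*4.52^i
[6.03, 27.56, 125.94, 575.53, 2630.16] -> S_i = 6.03*4.57^i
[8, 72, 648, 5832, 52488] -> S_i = 8*9^i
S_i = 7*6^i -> [7, 42, 252, 1512, 9072]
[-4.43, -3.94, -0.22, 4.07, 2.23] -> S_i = Random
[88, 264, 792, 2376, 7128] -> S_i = 88*3^i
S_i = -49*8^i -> [-49, -392, -3136, -25088, -200704]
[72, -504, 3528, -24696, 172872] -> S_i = 72*-7^i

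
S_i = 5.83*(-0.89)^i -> [5.83, -5.19, 4.62, -4.11, 3.66]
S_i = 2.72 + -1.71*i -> [2.72, 1.01, -0.7, -2.41, -4.12]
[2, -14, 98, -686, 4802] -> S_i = 2*-7^i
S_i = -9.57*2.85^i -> [-9.57, -27.27, -77.73, -221.54, -631.38]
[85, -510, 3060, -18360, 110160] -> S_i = 85*-6^i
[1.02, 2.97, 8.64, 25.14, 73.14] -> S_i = 1.02*2.91^i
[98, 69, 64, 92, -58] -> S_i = Random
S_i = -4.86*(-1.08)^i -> [-4.86, 5.25, -5.67, 6.12, -6.61]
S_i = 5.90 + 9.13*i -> [5.9, 15.03, 24.16, 33.29, 42.42]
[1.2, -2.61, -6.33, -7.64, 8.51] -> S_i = Random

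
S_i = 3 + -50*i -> [3, -47, -97, -147, -197]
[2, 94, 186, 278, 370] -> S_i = 2 + 92*i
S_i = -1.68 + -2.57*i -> [-1.68, -4.25, -6.82, -9.39, -11.96]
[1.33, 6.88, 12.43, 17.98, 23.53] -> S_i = 1.33 + 5.55*i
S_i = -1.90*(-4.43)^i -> [-1.9, 8.42, -37.29, 165.18, -731.76]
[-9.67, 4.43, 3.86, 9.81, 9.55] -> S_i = Random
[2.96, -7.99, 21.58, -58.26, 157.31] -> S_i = 2.96*(-2.70)^i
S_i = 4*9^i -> [4, 36, 324, 2916, 26244]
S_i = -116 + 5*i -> [-116, -111, -106, -101, -96]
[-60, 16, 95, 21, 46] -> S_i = Random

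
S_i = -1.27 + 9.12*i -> [-1.27, 7.85, 16.97, 26.09, 35.21]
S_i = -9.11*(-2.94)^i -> [-9.11, 26.78, -78.74, 231.5, -680.62]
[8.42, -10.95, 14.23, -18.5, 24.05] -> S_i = 8.42*(-1.30)^i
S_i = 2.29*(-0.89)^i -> [2.29, -2.04, 1.81, -1.61, 1.44]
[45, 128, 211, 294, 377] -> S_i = 45 + 83*i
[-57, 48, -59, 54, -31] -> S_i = Random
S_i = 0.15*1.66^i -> [0.15, 0.25, 0.41, 0.69, 1.14]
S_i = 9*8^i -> [9, 72, 576, 4608, 36864]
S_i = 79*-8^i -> [79, -632, 5056, -40448, 323584]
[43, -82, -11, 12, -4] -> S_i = Random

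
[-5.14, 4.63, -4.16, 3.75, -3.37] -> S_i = -5.14*(-0.90)^i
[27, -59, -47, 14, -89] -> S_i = Random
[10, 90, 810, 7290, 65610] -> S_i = 10*9^i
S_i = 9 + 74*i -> [9, 83, 157, 231, 305]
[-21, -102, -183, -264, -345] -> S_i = -21 + -81*i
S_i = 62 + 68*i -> [62, 130, 198, 266, 334]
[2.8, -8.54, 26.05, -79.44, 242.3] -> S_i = 2.80*(-3.05)^i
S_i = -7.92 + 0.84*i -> [-7.92, -7.08, -6.24, -5.4, -4.56]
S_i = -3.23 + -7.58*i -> [-3.23, -10.81, -18.39, -25.97, -33.55]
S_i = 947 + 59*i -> [947, 1006, 1065, 1124, 1183]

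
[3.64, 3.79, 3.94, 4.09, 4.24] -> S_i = 3.64 + 0.15*i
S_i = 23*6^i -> [23, 138, 828, 4968, 29808]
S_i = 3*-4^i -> [3, -12, 48, -192, 768]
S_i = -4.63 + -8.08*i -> [-4.63, -12.71, -20.79, -28.87, -36.95]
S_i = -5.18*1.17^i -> [-5.18, -6.06, -7.09, -8.3, -9.71]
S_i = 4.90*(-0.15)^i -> [4.9, -0.74, 0.11, -0.02, 0.0]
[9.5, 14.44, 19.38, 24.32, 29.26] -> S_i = 9.50 + 4.94*i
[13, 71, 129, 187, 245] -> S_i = 13 + 58*i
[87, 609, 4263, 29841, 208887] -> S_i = 87*7^i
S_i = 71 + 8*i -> [71, 79, 87, 95, 103]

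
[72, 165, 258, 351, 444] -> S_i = 72 + 93*i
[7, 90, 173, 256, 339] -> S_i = 7 + 83*i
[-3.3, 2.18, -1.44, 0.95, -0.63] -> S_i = -3.30*(-0.66)^i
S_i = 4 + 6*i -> [4, 10, 16, 22, 28]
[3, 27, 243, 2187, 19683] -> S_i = 3*9^i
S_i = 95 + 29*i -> [95, 124, 153, 182, 211]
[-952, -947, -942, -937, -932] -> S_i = -952 + 5*i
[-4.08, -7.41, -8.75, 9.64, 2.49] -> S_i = Random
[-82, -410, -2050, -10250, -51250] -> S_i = -82*5^i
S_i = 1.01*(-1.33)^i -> [1.01, -1.34, 1.79, -2.38, 3.16]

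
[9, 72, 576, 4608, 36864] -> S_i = 9*8^i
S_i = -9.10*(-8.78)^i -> [-9.1, 79.9, -701.5, 6159.21, -54077.85]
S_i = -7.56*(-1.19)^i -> [-7.56, 9.0, -10.71, 12.74, -15.16]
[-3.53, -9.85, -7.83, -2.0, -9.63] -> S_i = Random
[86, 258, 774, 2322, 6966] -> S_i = 86*3^i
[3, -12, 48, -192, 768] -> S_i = 3*-4^i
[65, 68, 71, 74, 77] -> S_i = 65 + 3*i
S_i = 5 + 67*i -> [5, 72, 139, 206, 273]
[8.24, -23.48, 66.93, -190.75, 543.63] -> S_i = 8.24*(-2.85)^i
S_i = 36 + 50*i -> [36, 86, 136, 186, 236]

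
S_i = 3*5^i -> [3, 15, 75, 375, 1875]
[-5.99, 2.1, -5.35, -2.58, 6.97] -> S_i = Random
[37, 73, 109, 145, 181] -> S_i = 37 + 36*i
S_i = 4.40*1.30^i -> [4.4, 5.72, 7.44, 9.67, 12.57]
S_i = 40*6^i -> [40, 240, 1440, 8640, 51840]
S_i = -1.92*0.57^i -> [-1.92, -1.09, -0.62, -0.36, -0.2]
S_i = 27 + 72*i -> [27, 99, 171, 243, 315]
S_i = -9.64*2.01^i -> [-9.64, -19.38, -38.95, -78.28, -157.35]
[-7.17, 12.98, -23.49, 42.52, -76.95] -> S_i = -7.17*(-1.81)^i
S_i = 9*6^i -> [9, 54, 324, 1944, 11664]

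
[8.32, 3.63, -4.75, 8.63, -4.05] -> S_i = Random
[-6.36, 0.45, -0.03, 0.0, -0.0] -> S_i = -6.36*(-0.07)^i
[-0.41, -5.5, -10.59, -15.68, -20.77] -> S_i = -0.41 + -5.09*i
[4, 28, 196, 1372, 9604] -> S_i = 4*7^i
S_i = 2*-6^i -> [2, -12, 72, -432, 2592]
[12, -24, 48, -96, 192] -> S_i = 12*-2^i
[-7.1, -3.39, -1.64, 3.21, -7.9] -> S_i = Random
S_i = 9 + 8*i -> [9, 17, 25, 33, 41]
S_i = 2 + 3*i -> [2, 5, 8, 11, 14]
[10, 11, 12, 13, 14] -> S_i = 10 + 1*i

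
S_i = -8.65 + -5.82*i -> [-8.65, -14.47, -20.29, -26.11, -31.93]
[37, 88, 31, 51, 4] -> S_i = Random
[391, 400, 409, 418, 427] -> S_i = 391 + 9*i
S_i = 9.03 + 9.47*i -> [9.03, 18.5, 27.97, 37.44, 46.91]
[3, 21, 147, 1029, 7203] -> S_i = 3*7^i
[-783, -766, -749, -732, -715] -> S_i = -783 + 17*i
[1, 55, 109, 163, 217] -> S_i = 1 + 54*i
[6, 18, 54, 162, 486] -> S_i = 6*3^i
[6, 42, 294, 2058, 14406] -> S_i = 6*7^i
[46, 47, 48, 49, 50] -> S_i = 46 + 1*i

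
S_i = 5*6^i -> [5, 30, 180, 1080, 6480]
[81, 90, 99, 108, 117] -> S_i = 81 + 9*i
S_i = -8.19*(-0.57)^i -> [-8.19, 4.67, -2.66, 1.52, -0.86]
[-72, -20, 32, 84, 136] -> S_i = -72 + 52*i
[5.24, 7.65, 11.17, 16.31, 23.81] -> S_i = 5.24*1.46^i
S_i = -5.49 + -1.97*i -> [-5.49, -7.46, -9.43, -11.4, -13.37]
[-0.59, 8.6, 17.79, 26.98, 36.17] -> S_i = -0.59 + 9.19*i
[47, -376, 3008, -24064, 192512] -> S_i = 47*-8^i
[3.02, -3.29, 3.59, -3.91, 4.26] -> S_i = 3.02*(-1.09)^i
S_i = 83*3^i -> [83, 249, 747, 2241, 6723]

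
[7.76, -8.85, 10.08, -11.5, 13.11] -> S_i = 7.76*(-1.14)^i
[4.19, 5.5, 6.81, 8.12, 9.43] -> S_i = 4.19 + 1.31*i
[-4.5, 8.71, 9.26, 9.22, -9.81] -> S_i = Random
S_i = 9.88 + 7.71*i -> [9.88, 17.59, 25.3, 33.01, 40.72]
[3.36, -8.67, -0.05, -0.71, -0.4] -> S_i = Random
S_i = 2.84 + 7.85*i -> [2.84, 10.69, 18.54, 26.39, 34.24]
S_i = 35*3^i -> [35, 105, 315, 945, 2835]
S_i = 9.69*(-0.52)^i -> [9.69, -5.04, 2.62, -1.36, 0.71]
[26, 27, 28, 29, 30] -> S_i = 26 + 1*i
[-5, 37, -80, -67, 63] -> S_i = Random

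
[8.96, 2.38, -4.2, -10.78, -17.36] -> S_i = 8.96 + -6.58*i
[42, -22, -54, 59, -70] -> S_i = Random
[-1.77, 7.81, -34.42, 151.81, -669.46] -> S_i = -1.77*(-4.41)^i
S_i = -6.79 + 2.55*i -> [-6.79, -4.24, -1.69, 0.86, 3.41]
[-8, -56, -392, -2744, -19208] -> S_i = -8*7^i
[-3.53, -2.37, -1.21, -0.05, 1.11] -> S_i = -3.53 + 1.16*i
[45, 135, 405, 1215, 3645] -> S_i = 45*3^i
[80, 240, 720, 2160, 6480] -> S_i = 80*3^i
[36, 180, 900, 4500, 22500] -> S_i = 36*5^i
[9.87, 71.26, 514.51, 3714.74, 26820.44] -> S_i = 9.87*7.22^i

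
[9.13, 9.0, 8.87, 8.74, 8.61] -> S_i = 9.13 + -0.13*i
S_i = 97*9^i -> [97, 873, 7857, 70713, 636417]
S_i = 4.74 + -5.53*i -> [4.74, -0.79, -6.32, -11.85, -17.38]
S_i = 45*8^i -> [45, 360, 2880, 23040, 184320]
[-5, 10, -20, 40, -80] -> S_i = -5*-2^i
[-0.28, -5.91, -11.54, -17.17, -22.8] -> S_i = -0.28 + -5.63*i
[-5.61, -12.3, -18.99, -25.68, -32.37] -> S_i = -5.61 + -6.69*i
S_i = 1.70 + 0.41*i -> [1.7, 2.11, 2.52, 2.93, 3.34]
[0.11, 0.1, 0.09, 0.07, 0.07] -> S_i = 0.11*0.88^i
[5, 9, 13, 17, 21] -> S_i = 5 + 4*i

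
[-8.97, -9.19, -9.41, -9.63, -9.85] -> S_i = -8.97 + -0.22*i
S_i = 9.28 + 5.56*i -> [9.28, 14.84, 20.4, 25.96, 31.52]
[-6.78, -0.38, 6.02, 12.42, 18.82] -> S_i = -6.78 + 6.40*i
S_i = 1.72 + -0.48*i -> [1.72, 1.24, 0.76, 0.28, -0.2]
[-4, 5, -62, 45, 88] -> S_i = Random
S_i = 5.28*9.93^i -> [5.28, 52.43, 520.63, 5169.89, 51337.05]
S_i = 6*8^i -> [6, 48, 384, 3072, 24576]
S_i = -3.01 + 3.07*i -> [-3.01, 0.06, 3.13, 6.2, 9.27]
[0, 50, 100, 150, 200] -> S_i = 0 + 50*i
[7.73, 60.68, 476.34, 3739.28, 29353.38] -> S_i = 7.73*7.85^i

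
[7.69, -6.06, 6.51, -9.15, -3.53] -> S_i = Random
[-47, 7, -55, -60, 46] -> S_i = Random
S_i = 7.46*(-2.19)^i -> [7.46, -16.34, 35.78, -78.36, 171.6]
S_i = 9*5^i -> [9, 45, 225, 1125, 5625]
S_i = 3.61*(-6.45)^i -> [3.61, -23.28, 150.19, -968.69, 6248.07]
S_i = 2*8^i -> [2, 16, 128, 1024, 8192]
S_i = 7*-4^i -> [7, -28, 112, -448, 1792]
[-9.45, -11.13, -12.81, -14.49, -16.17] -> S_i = -9.45 + -1.68*i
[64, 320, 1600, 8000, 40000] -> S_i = 64*5^i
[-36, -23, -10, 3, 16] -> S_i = -36 + 13*i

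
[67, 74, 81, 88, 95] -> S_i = 67 + 7*i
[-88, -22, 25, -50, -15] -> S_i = Random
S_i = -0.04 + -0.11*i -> [-0.04, -0.15, -0.26, -0.37, -0.48]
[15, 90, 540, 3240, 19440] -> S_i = 15*6^i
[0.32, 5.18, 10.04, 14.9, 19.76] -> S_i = 0.32 + 4.86*i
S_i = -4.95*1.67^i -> [-4.95, -8.27, -13.81, -23.05, -38.5]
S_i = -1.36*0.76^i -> [-1.36, -1.03, -0.79, -0.6, -0.45]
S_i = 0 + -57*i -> [0, -57, -114, -171, -228]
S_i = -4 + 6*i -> [-4, 2, 8, 14, 20]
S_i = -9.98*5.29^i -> [-9.98, -52.79, -279.28, -1477.4, -7815.44]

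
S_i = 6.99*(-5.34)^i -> [6.99, -37.33, 199.32, -1064.39, 5683.84]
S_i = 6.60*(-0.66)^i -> [6.6, -4.36, 2.87, -1.9, 1.25]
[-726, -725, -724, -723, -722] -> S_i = -726 + 1*i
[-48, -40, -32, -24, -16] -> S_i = -48 + 8*i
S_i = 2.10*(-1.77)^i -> [2.1, -3.72, 6.58, -11.64, 20.61]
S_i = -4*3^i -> [-4, -12, -36, -108, -324]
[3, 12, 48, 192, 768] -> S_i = 3*4^i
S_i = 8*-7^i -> [8, -56, 392, -2744, 19208]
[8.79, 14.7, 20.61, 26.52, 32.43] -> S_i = 8.79 + 5.91*i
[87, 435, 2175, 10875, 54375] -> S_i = 87*5^i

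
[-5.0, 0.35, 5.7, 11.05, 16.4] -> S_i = -5.00 + 5.35*i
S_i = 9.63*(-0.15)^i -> [9.63, -1.44, 0.22, -0.03, 0.0]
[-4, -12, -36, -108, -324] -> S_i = -4*3^i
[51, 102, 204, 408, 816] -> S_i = 51*2^i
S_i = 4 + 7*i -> [4, 11, 18, 25, 32]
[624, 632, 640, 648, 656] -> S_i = 624 + 8*i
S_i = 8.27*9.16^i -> [8.27, 75.75, 693.9, 6356.12, 58222.04]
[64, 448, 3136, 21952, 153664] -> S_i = 64*7^i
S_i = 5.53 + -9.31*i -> [5.53, -3.78, -13.09, -22.4, -31.71]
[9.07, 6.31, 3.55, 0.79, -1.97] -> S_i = 9.07 + -2.76*i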